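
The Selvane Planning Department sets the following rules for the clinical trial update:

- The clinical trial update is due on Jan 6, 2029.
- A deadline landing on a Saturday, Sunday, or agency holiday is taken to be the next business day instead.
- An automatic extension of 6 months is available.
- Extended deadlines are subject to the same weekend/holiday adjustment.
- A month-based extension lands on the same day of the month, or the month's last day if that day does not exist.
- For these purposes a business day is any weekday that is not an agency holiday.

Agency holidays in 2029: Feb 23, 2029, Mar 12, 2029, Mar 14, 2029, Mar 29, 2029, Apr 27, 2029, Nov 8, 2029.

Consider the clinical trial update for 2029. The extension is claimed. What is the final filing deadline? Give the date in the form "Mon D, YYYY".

Start from the fixed due date, Jan 6, 2029.
Jan 6, 2029 is a Saturday; the next business day is Jan 8, 2029 (Monday).
Applying the 6 months extension: 6 months after Jan 8, 2029 is Jul 8, 2029.
Jul 8, 2029 falls on a Sunday. Rolling to the next business day gives Jul 9, 2029, a Monday.
Deadline: Jul 9, 2029.

Jul 9, 2029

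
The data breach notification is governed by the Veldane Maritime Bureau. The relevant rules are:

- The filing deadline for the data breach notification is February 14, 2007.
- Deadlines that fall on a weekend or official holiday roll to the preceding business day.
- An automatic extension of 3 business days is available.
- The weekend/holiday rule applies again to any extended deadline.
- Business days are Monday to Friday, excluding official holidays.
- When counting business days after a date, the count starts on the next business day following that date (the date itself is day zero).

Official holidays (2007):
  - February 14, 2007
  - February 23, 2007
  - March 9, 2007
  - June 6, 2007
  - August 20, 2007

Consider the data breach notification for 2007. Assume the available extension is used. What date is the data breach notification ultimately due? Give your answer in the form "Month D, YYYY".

The stated deadline is February 14, 2007.
Because February 14, 2007 is a listed holiday, the deadline becomes February 13, 2007 (Tuesday).
Applying the 3-business-day extension: 3 business days after February 13, 2007 is February 19, 2007.
February 19, 2007 is a Monday and not a listed holiday, so it stands.
The final due date is February 19, 2007.

February 19, 2007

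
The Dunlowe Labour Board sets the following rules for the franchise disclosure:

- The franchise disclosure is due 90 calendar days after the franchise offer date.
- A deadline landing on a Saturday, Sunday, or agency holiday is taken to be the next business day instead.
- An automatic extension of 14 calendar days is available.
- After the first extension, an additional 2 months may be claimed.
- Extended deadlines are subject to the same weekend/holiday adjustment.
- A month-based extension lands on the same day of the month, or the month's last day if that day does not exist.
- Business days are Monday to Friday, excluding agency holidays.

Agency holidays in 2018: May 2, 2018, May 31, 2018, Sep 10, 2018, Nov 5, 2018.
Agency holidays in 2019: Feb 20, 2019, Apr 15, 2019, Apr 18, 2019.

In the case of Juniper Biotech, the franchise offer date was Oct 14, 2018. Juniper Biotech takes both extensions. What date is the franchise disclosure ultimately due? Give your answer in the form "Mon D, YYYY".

Mar 28, 2019

From Oct 14, 2018, 90 calendar days later is Jan 12, 2019.
Jan 12, 2019 is a Saturday; the next business day is Jan 14, 2019 (Monday).
With the 14-day extension, Jan 14, 2019 becomes Jan 28, 2019.
Since Jan 28, 2019 is a Monday and not a holiday, the date is unchanged.
Applying the 2 months extension: 2 months after Jan 28, 2019 is Mar 28, 2019.
Since Mar 28, 2019 is a Thursday and not a holiday, the date is unchanged.
Deadline: Mar 28, 2019.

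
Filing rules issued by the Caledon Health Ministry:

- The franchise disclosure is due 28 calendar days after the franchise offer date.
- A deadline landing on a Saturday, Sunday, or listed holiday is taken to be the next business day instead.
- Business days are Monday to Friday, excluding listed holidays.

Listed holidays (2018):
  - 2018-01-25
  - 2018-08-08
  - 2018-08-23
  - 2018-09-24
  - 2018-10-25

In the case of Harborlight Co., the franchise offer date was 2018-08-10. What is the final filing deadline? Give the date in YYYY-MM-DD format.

2018-09-07

28 calendar days after 2018-08-10 is 2018-09-07.
Since 2018-09-07 is a Friday and not a holiday, the date is unchanged.
So the filing is due 2018-09-07.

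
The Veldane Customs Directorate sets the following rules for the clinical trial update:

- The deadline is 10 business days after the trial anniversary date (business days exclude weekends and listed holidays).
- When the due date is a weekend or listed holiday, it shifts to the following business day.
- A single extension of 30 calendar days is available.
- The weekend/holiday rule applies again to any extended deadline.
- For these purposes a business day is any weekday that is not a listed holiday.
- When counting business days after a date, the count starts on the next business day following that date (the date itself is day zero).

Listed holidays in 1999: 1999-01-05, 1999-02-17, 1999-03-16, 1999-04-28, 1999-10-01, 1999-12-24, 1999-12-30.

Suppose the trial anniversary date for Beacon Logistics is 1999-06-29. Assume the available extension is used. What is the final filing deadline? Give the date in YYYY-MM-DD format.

1999-08-12

10 business days after 1999-06-29, excluding weekends and holidays, is 1999-07-13.
1999-07-13 falls on a Tuesday, which is a business day, so no adjustment is needed.
Add the 30 calendar-day extension to 1999-07-13: 1999-08-12.
Since 1999-08-12 is a Thursday and not a holiday, the date is unchanged.
The final due date is 1999-08-12.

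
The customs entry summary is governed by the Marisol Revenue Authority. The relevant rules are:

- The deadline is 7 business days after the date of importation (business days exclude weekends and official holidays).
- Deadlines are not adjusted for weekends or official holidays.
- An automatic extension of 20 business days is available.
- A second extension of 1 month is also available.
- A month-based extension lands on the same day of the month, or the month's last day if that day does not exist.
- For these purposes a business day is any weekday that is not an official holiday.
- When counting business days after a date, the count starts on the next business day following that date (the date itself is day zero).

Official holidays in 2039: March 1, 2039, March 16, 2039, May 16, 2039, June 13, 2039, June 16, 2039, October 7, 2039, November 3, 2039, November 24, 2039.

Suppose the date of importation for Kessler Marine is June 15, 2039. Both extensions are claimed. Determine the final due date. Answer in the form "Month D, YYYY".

Starting the day after June 15, 2039 and counting 7 business days lands on June 27, 2039.
No adjustment is made for weekends or holidays, so June 27, 2039 stands.
Counting 20 further business days from June 27, 2039 reaches July 25, 2039.
July 25, 2039 falls on a Monday. The rules make no weekend/holiday allowance, so it remains July 25, 2039.
Applying the 1 month extension: 1 month after July 25, 2039 is August 25, 2039.
No adjustment is made for weekends or holidays, so August 25, 2039 stands.
Deadline: August 25, 2039.

August 25, 2039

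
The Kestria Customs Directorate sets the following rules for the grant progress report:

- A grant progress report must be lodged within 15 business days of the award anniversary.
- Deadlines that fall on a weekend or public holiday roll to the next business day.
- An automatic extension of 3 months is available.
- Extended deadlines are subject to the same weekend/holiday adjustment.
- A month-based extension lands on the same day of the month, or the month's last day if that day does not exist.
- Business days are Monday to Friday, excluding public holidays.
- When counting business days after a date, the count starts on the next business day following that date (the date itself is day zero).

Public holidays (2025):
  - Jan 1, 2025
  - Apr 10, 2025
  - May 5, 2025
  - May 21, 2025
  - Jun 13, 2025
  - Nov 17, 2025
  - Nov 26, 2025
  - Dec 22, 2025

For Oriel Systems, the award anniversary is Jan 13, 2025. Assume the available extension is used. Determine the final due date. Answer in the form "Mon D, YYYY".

May 6, 2025

Starting the day after Jan 13, 2025 and counting 15 business days lands on Feb 3, 2025.
Feb 3, 2025 is a Monday and not a listed holiday, so it stands.
The 3 months extension carries Feb 3, 2025 to May 3, 2025.
May 3, 2025 falls on a Saturday. Rolling to the next business day gives May 6, 2025, a Tuesday.
Deadline: May 6, 2025.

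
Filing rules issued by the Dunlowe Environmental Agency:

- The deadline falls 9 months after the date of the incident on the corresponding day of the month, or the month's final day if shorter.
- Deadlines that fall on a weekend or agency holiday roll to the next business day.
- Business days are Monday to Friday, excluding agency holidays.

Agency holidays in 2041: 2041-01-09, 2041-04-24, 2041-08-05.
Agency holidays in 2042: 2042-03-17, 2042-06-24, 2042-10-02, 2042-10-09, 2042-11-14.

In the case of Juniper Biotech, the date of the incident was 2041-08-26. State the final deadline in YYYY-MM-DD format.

2042-05-26

Moving 9 months forward from 2041-08-26 on the corresponding day gives 2042-05-26.
2042-05-26 falls on a Monday, which is a business day, so no adjustment is needed.
So the filing is due 2042-05-26.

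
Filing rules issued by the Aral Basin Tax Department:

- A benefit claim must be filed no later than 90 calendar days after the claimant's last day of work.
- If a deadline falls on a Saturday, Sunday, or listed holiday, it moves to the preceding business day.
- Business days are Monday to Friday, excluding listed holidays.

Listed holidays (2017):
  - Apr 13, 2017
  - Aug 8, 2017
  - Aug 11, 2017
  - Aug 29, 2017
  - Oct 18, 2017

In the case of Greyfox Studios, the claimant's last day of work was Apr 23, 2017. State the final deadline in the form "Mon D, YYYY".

Jul 21, 2017

Adding 90 calendar days to Apr 23, 2017 gives Jul 22, 2017.
Because Jul 22, 2017 is a Saturday, the deadline becomes Jul 21, 2017 (Friday).
The final due date is Jul 21, 2017.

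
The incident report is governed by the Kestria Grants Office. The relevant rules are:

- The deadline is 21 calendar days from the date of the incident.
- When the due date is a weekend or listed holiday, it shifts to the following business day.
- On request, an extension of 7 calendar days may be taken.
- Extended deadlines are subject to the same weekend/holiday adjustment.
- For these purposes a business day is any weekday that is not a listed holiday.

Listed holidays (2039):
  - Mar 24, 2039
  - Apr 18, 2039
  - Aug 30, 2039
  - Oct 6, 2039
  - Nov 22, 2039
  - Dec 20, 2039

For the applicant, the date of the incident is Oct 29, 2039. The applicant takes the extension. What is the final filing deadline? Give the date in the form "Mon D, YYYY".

21 calendar days after Oct 29, 2039 is Nov 19, 2039.
Nov 19, 2039 is a Saturday, so it moves to the next business day, Nov 21, 2039 (Monday).
With the 7-day extension, Nov 21, 2039 becomes Nov 28, 2039.
Since Nov 28, 2039 is a Monday and not a holiday, the date is unchanged.
Final deadline: Nov 28, 2039.

Nov 28, 2039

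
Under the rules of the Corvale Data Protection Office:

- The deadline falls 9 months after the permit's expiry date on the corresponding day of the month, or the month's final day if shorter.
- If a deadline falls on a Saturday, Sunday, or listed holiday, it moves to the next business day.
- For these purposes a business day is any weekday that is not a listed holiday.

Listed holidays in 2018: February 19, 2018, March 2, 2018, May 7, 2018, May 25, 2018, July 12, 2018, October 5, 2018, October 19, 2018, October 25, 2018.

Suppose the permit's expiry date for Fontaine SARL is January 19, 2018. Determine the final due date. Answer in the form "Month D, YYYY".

9 months after January 19, 2018, on the same day of the month, is October 19, 2018.
October 19, 2018 is a listed holiday; the next business day is October 22, 2018 (Monday).
The final due date is October 22, 2018.

October 22, 2018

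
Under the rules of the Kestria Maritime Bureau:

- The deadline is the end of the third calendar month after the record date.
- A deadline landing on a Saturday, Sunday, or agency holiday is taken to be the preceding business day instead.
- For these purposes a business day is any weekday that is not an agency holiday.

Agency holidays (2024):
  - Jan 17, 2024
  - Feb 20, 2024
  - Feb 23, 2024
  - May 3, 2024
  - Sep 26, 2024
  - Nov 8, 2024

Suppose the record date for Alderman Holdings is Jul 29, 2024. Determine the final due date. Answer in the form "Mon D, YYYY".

3 months after Jul 29, 2024 is October 2024; that month ends on Oct 31, 2024.
Since Oct 31, 2024 is a Thursday and not a holiday, the date is unchanged.
So the filing is due Oct 31, 2024.

Oct 31, 2024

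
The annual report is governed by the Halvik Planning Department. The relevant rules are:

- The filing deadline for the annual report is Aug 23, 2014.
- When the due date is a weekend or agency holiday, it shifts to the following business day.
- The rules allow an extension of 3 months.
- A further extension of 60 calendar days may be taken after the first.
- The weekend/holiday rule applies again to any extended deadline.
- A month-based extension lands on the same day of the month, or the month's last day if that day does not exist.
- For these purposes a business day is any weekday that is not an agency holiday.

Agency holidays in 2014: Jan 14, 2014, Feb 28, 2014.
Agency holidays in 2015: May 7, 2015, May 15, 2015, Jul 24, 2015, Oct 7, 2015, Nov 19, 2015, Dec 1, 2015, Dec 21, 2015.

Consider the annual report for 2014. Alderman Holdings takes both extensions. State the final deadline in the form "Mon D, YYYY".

The statutory due date is Aug 23, 2014.
Aug 23, 2014 is a Saturday, so it moves to the next business day, Aug 25, 2014 (Monday).
The 3 months extension carries Aug 25, 2014 to Nov 25, 2014.
Nov 25, 2014 falls on a Tuesday, which is a business day, so no adjustment is needed.
Add the 60 calendar-day extension to Nov 25, 2014: Jan 24, 2015.
Jan 24, 2015 is a Saturday; the next business day is Jan 26, 2015 (Monday).
Deadline: Jan 26, 2015.

Jan 26, 2015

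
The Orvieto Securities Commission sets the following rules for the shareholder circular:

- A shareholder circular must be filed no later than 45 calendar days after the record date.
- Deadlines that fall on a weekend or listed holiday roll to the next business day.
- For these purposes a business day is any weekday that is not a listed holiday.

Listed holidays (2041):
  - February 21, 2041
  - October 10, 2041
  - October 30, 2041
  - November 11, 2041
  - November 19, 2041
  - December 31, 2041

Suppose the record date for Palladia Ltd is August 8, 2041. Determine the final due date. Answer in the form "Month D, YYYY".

Trigger date August 8, 2041 + 45 calendar days = September 22, 2041.
September 22, 2041 falls on a Sunday. Rolling to the next business day gives September 23, 2041, a Monday.
Final deadline: September 23, 2041.

September 23, 2041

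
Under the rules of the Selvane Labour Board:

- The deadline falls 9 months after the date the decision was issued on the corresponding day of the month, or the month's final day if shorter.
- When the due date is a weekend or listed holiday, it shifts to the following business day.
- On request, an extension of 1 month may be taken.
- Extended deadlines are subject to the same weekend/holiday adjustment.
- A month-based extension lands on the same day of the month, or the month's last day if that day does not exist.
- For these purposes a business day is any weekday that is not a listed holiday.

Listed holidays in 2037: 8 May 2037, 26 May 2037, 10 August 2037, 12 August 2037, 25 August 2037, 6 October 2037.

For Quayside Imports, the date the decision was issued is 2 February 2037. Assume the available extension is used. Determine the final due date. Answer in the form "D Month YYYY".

Moving 9 months forward from 2 February 2037 on the corresponding day gives 2 November 2037.
2 November 2037 (Monday) is already a business day.
The 1 month extension carries 2 November 2037 to 2 December 2037.
2 December 2037 falls on a Wednesday, which is a business day, so no adjustment is needed.
Deadline: 2 December 2037.

2 December 2037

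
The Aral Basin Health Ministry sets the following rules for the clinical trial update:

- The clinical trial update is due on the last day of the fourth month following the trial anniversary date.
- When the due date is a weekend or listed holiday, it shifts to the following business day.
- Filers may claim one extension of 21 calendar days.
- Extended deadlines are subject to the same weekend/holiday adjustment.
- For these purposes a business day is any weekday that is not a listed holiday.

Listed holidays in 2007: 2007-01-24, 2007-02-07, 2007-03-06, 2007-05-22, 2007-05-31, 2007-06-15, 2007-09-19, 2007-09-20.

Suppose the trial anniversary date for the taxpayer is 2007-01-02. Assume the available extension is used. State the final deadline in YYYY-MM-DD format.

4 months after 2007-01-02 is May 2007; that month ends on 2007-05-31.
2007-05-31 falls on a listed holiday. Rolling to the next business day gives 2007-06-01, a Friday.
With the 21-day extension, 2007-06-01 becomes 2007-06-22.
2007-06-22 (Friday) is already a business day.
Final deadline: 2007-06-22.

2007-06-22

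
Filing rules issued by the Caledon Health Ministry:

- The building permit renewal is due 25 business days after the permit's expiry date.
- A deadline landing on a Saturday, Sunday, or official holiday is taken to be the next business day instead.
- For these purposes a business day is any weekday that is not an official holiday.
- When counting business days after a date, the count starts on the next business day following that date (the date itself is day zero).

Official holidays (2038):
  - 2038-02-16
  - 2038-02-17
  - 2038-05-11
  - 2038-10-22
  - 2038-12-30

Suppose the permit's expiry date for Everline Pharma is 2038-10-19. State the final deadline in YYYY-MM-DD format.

2038-11-24

Counting 25 business days after 2038-10-19 (skipping weekends and listed holidays) reaches 2038-11-24.
2038-11-24 is a Wednesday and not a listed holiday, so it stands.
The final due date is 2038-11-24.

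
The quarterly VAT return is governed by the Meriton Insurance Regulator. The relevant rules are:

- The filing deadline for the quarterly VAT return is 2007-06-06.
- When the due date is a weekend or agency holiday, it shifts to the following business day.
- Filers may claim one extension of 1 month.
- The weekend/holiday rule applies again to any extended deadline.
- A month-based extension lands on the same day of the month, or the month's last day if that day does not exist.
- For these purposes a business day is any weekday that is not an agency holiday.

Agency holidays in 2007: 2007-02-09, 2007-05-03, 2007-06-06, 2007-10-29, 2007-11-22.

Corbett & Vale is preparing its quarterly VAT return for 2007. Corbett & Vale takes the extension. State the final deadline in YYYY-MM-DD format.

The statutory due date is 2007-06-06.
2007-06-06 falls on a listed holiday. Rolling to the next business day gives 2007-06-07, a Thursday.
Applying the 1 month extension: 1 month after 2007-06-07 is 2007-07-07.
Because 2007-07-07 is a Saturday, the deadline becomes 2007-07-09 (Monday).
The final due date is 2007-07-09.

2007-07-09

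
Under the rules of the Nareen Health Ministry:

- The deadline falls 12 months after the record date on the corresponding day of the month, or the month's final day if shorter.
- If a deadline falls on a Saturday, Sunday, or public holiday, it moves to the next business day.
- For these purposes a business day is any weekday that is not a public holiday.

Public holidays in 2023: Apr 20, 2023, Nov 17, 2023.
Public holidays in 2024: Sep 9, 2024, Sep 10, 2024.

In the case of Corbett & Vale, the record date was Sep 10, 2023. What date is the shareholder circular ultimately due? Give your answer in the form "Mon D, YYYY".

Sep 11, 2024

Moving 12 months forward from Sep 10, 2023 on the corresponding day gives Sep 10, 2024.
Sep 10, 2024 falls on a listed holiday. Rolling to the next business day gives Sep 11, 2024, a Wednesday.
Deadline: Sep 11, 2024.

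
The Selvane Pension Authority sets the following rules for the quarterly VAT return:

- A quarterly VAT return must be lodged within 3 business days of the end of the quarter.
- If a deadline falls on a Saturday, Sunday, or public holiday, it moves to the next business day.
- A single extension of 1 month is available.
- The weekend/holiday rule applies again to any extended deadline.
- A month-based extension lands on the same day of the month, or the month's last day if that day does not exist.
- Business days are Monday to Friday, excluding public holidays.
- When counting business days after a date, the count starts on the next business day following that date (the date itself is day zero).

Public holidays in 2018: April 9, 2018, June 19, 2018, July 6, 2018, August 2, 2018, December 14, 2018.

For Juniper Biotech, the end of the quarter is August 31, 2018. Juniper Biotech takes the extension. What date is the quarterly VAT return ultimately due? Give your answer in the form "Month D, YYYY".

October 5, 2018

Counting 3 business days after August 31, 2018 (skipping weekends and listed holidays) reaches September 5, 2018.
September 5, 2018 is a Wednesday and not a listed holiday, so it stands.
Applying the 1 month extension: 1 month after September 5, 2018 is October 5, 2018.
October 5, 2018 (Friday) is already a business day.
Deadline: October 5, 2018.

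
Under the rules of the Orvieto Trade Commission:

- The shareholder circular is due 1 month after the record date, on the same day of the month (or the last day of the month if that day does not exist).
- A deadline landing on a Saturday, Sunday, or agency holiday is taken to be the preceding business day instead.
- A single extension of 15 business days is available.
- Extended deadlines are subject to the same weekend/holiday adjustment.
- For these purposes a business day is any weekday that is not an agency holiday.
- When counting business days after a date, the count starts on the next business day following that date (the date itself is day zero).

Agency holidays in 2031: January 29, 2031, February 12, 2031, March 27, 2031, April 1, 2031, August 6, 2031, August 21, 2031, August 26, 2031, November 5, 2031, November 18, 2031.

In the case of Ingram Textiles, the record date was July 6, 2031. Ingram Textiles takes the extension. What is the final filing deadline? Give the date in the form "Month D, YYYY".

1 month after July 6, 2031, on the same day of the month, is August 6, 2031.
August 6, 2031 is a listed holiday, so it moves to the preceding business day, August 5, 2031 (Tuesday).
The 15-business-day extension runs from August 5, 2031 to August 29, 2031.
August 29, 2031 falls on a Friday, which is a business day, so no adjustment is needed.
The final due date is August 29, 2031.

August 29, 2031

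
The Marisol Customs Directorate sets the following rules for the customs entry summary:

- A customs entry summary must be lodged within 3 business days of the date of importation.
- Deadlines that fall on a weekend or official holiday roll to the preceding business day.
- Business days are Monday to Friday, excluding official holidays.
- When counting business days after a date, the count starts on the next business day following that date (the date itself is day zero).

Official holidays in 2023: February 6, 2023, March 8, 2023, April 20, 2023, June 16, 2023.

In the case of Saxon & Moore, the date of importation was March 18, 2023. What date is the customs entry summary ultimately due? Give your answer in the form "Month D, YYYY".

March 22, 2023

Counting 3 business days after March 18, 2023 (skipping weekends and listed holidays) reaches March 22, 2023.
March 22, 2023 is a Wednesday and not a listed holiday, so it stands.
The final due date is March 22, 2023.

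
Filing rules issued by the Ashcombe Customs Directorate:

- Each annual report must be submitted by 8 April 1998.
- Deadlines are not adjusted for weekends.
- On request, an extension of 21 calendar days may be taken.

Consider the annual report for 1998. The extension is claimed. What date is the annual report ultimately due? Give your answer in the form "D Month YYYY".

Start from the fixed due date, 8 April 1998.
8 April 1998 falls on a Wednesday. The rules make no weekend/holiday allowance, so it remains 8 April 1998.
Applying the 21-calendar-day extension: 8 April 1998 + 21 days = 29 April 1998.
29 April 1998 is a Wednesday; no weekend or holiday adjustment applies.
So the filing is due 29 April 1998.

29 April 1998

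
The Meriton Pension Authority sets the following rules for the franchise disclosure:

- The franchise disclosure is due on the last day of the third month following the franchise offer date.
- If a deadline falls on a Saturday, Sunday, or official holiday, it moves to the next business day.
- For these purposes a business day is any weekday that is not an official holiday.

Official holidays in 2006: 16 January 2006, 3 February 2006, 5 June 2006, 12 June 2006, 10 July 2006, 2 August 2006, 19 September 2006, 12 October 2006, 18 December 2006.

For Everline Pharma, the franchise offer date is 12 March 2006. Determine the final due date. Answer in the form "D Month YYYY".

30 June 2006

3 months after 12 March 2006 is June 2006; that month ends on 30 June 2006.
30 June 2006 is a Friday and not a listed holiday, so it stands.
So the filing is due 30 June 2006.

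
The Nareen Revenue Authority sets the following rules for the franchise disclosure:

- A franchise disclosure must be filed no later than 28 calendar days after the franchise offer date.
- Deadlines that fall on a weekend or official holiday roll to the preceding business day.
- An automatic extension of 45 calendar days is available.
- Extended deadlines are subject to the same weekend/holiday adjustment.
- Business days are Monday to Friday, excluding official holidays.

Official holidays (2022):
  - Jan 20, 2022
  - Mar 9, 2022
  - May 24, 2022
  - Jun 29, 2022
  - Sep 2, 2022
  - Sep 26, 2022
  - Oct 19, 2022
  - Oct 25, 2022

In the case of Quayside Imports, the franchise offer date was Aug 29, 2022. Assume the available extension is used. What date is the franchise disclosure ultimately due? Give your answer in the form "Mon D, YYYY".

Nov 7, 2022

Trigger date Aug 29, 2022 + 28 calendar days = Sep 26, 2022.
Because Sep 26, 2022 is a listed holiday, the deadline becomes Sep 23, 2022 (Friday).
With the 45-day extension, Sep 23, 2022 becomes Nov 7, 2022.
Nov 7, 2022 is a Monday and not a listed holiday, so it stands.
Final deadline: Nov 7, 2022.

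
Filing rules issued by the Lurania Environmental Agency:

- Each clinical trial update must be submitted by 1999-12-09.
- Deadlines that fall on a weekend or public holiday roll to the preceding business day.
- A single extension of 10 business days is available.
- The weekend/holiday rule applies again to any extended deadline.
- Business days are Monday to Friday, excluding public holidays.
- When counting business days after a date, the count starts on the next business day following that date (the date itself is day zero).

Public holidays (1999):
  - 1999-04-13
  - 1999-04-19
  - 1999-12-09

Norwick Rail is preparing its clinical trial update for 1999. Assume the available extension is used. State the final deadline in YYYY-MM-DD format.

1999-12-23

Start from the fixed due date, 1999-12-09.
1999-12-09 is a listed holiday, so it moves to the preceding business day, 1999-12-08 (Wednesday).
Applying the 10-business-day extension: 10 business days after 1999-12-08 is 1999-12-23.
1999-12-23 falls on a Thursday, which is a business day, so no adjustment is needed.
So the filing is due 1999-12-23.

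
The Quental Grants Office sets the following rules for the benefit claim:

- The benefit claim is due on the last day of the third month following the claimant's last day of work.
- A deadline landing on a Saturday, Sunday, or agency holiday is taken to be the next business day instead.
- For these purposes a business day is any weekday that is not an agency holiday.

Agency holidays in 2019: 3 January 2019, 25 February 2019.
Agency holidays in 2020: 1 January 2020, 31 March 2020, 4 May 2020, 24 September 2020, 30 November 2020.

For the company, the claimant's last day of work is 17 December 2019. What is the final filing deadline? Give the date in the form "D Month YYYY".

The third month after 17 December 2019 is March 2020, whose last day is 31 March 2020.
31 March 2020 is a listed holiday; the next business day is 1 April 2020 (Wednesday).
So the filing is due 1 April 2020.

1 April 2020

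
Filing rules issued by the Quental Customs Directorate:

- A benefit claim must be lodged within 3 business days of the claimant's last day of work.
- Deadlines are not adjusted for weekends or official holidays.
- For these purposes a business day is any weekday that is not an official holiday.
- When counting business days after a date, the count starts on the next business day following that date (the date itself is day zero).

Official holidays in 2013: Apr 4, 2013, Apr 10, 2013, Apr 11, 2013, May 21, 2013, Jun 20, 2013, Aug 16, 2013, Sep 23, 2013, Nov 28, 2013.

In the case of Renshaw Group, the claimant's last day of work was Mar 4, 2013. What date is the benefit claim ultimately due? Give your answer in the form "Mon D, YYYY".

Mar 7, 2013

Starting the day after Mar 4, 2013 and counting 3 business days lands on Mar 7, 2013.
Mar 7, 2013 falls on a Thursday. The rules make no weekend/holiday allowance, so it remains Mar 7, 2013.
Deadline: Mar 7, 2013.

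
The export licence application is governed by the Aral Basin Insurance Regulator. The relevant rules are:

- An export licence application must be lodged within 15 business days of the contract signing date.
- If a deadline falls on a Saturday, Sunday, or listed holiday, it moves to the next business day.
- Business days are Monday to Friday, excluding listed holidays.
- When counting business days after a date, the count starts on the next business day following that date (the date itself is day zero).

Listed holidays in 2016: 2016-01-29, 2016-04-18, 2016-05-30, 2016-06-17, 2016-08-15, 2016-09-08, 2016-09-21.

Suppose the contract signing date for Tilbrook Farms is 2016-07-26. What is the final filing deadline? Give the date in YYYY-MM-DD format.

15 business days after 2016-07-26, excluding weekends and holidays, is 2016-08-17.
2016-08-17 (Wednesday) is already a business day.
Final deadline: 2016-08-17.

2016-08-17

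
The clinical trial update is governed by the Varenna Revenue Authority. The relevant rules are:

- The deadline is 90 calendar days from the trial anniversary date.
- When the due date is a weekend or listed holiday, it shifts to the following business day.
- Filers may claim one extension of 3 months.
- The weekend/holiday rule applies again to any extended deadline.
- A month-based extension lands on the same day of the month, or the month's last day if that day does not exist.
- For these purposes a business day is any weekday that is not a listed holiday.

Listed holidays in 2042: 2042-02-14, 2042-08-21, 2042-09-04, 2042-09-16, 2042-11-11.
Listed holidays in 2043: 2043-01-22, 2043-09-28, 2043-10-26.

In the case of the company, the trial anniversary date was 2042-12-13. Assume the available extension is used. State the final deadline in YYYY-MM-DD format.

Adding 90 calendar days to 2042-12-13 gives 2043-03-13.
2043-03-13 (Friday) is already a business day.
The 3 months extension carries 2043-03-13 to 2043-06-13.
Because 2043-06-13 is a Saturday, the deadline becomes 2043-06-15 (Monday).
Final deadline: 2043-06-15.

2043-06-15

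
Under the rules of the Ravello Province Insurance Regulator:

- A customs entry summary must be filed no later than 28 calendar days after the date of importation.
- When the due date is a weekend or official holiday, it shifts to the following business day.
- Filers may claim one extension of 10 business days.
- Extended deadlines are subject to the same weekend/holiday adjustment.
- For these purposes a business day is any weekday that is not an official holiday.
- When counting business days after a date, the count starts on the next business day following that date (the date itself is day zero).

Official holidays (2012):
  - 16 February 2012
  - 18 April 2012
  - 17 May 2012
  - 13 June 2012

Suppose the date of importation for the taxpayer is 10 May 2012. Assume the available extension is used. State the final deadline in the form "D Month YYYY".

Adding 28 calendar days to 10 May 2012 gives 7 June 2012.
7 June 2012 is a Thursday and not a listed holiday, so it stands.
Counting 10 further business days from 7 June 2012 reaches 22 June 2012.
Since 22 June 2012 is a Friday and not a holiday, the date is unchanged.
The final due date is 22 June 2012.

22 June 2012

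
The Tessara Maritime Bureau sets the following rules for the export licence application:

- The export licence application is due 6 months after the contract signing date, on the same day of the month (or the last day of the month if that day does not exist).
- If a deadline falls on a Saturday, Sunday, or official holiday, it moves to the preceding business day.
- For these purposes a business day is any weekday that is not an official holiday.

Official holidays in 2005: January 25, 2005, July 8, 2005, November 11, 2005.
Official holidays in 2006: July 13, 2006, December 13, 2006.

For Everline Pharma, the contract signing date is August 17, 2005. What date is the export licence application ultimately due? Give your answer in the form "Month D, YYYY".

Moving 6 months forward from August 17, 2005 on the corresponding day gives February 17, 2006.
February 17, 2006 falls on a Friday, which is a business day, so no adjustment is needed.
The final due date is February 17, 2006.

February 17, 2006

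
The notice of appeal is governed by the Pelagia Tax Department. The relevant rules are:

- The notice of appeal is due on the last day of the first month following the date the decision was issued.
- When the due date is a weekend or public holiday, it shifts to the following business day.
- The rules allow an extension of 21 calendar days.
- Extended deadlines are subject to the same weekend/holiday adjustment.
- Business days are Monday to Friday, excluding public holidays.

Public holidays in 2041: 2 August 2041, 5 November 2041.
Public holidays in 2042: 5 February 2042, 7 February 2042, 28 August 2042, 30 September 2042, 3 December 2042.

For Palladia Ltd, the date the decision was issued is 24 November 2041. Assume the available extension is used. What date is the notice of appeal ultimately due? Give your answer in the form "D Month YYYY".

The first month after 24 November 2041 is December 2041, whose last day is 31 December 2041.
31 December 2041 falls on a Tuesday, which is a business day, so no adjustment is needed.
With the 21-day extension, 31 December 2041 becomes 21 January 2042.
21 January 2042 is a Tuesday and not a listed holiday, so it stands.
Final deadline: 21 January 2042.

21 January 2042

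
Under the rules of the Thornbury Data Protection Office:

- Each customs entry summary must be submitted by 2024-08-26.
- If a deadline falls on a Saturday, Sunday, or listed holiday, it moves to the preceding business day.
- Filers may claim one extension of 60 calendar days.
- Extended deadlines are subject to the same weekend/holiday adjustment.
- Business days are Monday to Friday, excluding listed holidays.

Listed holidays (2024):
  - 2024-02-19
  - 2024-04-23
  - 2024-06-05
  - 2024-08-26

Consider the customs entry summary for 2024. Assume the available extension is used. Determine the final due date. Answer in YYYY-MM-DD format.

2024-10-22

The statutory due date is 2024-08-26.
2024-08-26 falls on a listed holiday. Rolling to the preceding business day gives 2024-08-23, a Friday.
The 60-calendar-day extension moves the deadline from 2024-08-23 to 2024-10-22.
2024-10-22 is a Tuesday and not a listed holiday, so it stands.
So the filing is due 2024-10-22.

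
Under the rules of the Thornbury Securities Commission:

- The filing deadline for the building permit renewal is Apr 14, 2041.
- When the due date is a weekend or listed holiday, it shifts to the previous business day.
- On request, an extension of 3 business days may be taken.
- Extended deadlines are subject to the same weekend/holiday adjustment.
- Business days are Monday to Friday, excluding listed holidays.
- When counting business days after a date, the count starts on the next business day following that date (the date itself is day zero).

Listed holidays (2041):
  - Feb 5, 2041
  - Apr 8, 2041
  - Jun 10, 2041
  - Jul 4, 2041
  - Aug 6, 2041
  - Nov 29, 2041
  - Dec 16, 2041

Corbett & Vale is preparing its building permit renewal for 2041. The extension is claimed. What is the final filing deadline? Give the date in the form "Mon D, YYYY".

Apr 17, 2041

The stated deadline is Apr 14, 2041.
Apr 14, 2041 falls on a Sunday. Rolling to the preceding business day gives Apr 12, 2041, a Friday.
The 3-business-day extension runs from Apr 12, 2041 to Apr 17, 2041.
Apr 17, 2041 falls on a Wednesday, which is a business day, so no adjustment is needed.
Deadline: Apr 17, 2041.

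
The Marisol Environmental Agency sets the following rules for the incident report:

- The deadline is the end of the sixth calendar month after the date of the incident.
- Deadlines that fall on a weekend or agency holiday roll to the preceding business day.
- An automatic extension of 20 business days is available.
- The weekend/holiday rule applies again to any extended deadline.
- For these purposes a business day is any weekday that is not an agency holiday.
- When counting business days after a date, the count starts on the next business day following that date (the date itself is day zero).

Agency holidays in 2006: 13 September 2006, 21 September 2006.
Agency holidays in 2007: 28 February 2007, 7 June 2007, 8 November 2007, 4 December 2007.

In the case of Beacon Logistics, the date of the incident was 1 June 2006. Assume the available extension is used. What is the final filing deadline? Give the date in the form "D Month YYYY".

26 January 2007

The sixth month after 1 June 2006 is December 2006, whose last day is 31 December 2006.
31 December 2006 is a Sunday; the preceding business day is 29 December 2006 (Friday).
Applying the 20-business-day extension: 20 business days after 29 December 2006 is 26 January 2007.
26 January 2007 is a Friday and not a listed holiday, so it stands.
The final due date is 26 January 2007.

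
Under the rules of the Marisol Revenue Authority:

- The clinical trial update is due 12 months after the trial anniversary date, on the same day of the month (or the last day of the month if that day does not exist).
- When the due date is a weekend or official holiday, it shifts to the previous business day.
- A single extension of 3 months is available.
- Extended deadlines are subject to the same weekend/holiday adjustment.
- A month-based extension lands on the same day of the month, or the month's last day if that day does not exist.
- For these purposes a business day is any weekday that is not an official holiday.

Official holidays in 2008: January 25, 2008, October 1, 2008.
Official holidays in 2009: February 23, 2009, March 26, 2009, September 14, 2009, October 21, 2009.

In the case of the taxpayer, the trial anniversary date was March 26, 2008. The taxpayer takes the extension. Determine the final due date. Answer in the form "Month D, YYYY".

12 months from March 26, 2008 is March 26, 2009.
March 26, 2009 is a listed holiday, so it moves to the preceding business day, March 25, 2009 (Wednesday).
Applying the 3 months extension: 3 months after March 25, 2009 is June 25, 2009.
Since June 25, 2009 is a Thursday and not a holiday, the date is unchanged.
Deadline: June 25, 2009.

June 25, 2009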